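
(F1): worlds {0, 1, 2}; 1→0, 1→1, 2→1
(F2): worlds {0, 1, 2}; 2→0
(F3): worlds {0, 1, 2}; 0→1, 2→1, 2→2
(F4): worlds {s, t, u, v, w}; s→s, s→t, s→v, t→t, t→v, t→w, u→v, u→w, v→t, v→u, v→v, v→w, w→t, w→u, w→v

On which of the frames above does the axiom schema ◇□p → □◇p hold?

The schema corresponds to convergence: ∀x ∀y ∀z (Rxy ∧ Rxz → ∃w (Ryw ∧ Rzw)).
(F1): fails — R10 and R10 but 0 and 0 have no common successor.
(F2): fails — R20 and R20 but 0 and 0 have no common successor.
(F3): fails — R01 and R01 but 1 and 1 have no common successor.
(F4): ✓.

(F4)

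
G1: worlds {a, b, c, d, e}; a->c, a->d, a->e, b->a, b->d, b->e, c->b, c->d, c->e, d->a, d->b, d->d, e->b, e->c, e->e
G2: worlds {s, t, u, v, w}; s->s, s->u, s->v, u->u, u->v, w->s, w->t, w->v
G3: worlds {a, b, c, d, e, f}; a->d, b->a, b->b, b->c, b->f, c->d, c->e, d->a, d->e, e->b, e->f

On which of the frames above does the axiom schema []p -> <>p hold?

G1

This is the axiom for seriality; its first-order frame correspondent is forall x exists y Rxy.
G1: holds.
G2: fails — world t has no successor.
G3: fails — world f has no successor.
Valid on: G1.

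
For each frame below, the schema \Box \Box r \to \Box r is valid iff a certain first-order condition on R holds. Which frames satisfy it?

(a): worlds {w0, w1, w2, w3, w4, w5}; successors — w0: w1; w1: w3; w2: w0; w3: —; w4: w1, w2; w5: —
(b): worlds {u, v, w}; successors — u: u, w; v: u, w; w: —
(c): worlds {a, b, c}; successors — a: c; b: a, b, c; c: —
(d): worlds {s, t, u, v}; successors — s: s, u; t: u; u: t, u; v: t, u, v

(b), (d)

This is the axiom for density; its first-order frame correspondent is \forall x \forall y (Rxy \to \exists z (Rxz \wedge Rzy)).
(a): fails — Rw1w3 but no z with Rw1z and Rzw3.
(b): condition met.
(c): fails — Rac but no z with Raz and Rzc.
(d): condition met.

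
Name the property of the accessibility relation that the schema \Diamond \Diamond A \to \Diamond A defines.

transitivity

Replacing A by ¬A and contraposing gives the equivalent schema □A → □□A.
Suppose □A→□□A is valid. Take Rxy, Ryz and set V(A)={w : Rxw}. Then □A at x, so □□A at x, so □A at y, so A at z, i.e. Rxz.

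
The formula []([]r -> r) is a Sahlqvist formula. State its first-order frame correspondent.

shift-reflexivity: forall x forall y (Rxy -> Ryy)

Suppose □(□r→r) is valid. Take Rxy and set V(r)={w : Ryw}. Then at y, □r holds; since □(□r→r) at x, □r→r at y, so r at y, i.e. Ryy.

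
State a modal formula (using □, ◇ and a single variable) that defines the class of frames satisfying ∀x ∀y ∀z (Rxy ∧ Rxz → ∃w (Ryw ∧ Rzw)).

A defining formula is ◇□q → □◇q (the .2 axiom).
Suppose ◇□q→□◇q is valid. Take Rxy, Rxz and set V(q)={w : Ryw}. Then □q at y so ◇□q at x, so □◇q at x, so ◇q at z, giving w with Rzw and Ryw.

◇□q → □◇q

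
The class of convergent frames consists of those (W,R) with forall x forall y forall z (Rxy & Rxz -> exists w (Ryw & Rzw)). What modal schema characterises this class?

A defining formula is ◇□p → □◇p (the .2 axiom).

◇□p → □◇p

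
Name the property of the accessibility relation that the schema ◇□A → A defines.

This is frame-equivalent to A → □◇A (substitute ¬A for A and contrapose).
Suppose A→□◇A is valid. Take Rxy and set V(A)={x}. Then A at x, so □◇A at x, so ◇A at y, so some z with Ryz has A; z=x, i.e. Ryx.
Conversely, any frame satisfying ∀x ∀y (Rxy → Ryx) validates the schema.
So the correspondent is symmetry.

Symmetry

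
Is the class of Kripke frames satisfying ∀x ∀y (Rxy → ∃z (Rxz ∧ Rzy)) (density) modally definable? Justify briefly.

Yes: it is density, defined by the C4 schema □□r → □r.
Suppose □□r→□r is valid. Take Rxy and set V(r)={w : xR²w}. Then □□r at x, so □r at x, so r at y, i.e. ∃z(Rxz∧Rzy).

Yes — defined by □□r → □r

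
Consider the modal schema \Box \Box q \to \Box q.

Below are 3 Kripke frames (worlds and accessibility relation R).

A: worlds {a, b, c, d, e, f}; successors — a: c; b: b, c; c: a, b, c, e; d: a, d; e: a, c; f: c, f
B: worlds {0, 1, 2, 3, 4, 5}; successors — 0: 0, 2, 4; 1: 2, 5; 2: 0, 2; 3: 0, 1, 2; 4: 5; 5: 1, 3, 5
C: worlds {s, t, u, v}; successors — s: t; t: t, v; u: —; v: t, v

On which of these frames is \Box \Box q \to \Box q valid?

This is the axiom for density; its first-order frame correspondent is \forall x \forall y (Rxy \to \exists z (Rxz \wedge Rzy)).
A: holds.
B: fails — R31 but no z with R3z and Rz1.
C: holds.

A, C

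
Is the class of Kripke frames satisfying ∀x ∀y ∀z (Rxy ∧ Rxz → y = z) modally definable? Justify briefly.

Yes — defined by ◇q → □q

The condition is partial functionality. A defining modal formula is ◇q → □q.
Suppose ◇q→□q is valid. Take Rxy, Rxz and set V(q)={y}. Then ◇q at x, so □q at x, so q at z, i.e. z=y.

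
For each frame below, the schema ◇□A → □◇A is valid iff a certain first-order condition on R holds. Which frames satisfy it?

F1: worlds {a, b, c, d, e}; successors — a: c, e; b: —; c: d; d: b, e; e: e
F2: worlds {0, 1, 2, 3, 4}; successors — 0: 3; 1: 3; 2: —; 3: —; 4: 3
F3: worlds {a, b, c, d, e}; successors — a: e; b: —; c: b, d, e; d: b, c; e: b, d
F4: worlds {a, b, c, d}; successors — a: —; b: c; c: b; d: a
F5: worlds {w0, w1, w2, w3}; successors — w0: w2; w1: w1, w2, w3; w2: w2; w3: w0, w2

F5

This is the axiom for convergence; its first-order frame correspondent is ∀x ∀y ∀z (Rxy ∧ Rxz → ∃w (Ryw ∧ Rzw)).
F1: fails — Rae and Rac but e and c have no common successor.
F2: fails — R03 and R03 but 3 and 3 have no common successor.
F3: fails — Rcd and Rcb but d and b have no common successor.
F4: fails — Rda and Rda but a and a have no common successor.
F5: satisfies the condition.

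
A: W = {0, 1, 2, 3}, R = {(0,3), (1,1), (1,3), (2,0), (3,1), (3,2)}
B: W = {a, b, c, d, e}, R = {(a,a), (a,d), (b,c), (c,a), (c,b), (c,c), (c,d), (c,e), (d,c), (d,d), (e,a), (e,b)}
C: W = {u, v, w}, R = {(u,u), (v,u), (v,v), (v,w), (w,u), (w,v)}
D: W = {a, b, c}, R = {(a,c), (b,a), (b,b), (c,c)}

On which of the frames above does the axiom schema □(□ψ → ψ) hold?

none

Frame correspondent (Sahlqvist): ∀x ∀y (Rxy → Ryy) — i.e. shift-reflexivity.
A: fails — R32 but not R22.
B: fails — Reb but not Rbb.
C: fails — Rvw but not Rww.
D: fails — Rba but not Raa.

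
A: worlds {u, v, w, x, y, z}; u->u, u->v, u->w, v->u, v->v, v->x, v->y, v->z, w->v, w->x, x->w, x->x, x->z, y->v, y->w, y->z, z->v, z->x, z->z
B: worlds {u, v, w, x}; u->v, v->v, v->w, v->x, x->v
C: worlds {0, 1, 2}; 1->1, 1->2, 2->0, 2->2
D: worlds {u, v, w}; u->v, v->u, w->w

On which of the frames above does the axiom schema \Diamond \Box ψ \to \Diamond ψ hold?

A

Frame correspondent (Sahlqvist): \forall x \forall y (xRy \to \exists w (yRw \wedge xRw)) — i.e. a generalized confluence (Geach) condition.
A: holds.
B: fails — vRw but no t with wRt and vRt.
C: fails — 2R0 but no w with 0Rw and 2Rw.
D: fails — uRv but no t with vRt and uRt.
Valid on: A.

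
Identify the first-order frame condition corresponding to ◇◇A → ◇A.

Equivalently (dual form): □A → □□A.
Suppose □A→□□A is valid. Take Rxy, Ryz and set V(A)={w : Rxw}. Then □A at x, so □□A at x, so □A at y, so A at z, i.e. Rxz.
Conversely, any frame satisfying ∀x ∀y ∀z (Rxy ∧ Ryz → Rxz) validates the schema.
Frame condition: ∀x ∀y ∀z (Rxy ∧ Ryz → Rxz).

Transitivity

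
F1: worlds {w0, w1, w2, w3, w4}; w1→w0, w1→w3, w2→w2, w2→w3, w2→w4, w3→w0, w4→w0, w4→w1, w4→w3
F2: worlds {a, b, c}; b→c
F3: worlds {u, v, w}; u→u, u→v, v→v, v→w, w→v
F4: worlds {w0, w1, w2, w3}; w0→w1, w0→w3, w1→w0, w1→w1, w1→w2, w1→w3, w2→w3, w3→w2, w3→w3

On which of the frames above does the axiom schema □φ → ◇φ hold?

Frame correspondent (Sahlqvist): ∀x ∃y Rxy — i.e. seriality.
F1: fails — world w0 has no successor.
F2: fails — world a has no successor.
F3: holds.
F4: holds.
Valid on: F3, F4.

F3, F4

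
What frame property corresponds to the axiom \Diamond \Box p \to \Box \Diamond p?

Suppose ◇□p→□◇p is valid. Take Rxy, Rxz and set V(p)={w : Ryw}. Then □p at y so ◇□p at x, so □◇p at x, so ◇p at z, giving w with Rzw and Ryw.
Conversely, any frame satisfying \forall x \forall y \forall z (Rxy \wedge Rxz \to \exists w (Ryw \wedge Rzw)) validates the schema.
So the correspondent is convergence.

convergence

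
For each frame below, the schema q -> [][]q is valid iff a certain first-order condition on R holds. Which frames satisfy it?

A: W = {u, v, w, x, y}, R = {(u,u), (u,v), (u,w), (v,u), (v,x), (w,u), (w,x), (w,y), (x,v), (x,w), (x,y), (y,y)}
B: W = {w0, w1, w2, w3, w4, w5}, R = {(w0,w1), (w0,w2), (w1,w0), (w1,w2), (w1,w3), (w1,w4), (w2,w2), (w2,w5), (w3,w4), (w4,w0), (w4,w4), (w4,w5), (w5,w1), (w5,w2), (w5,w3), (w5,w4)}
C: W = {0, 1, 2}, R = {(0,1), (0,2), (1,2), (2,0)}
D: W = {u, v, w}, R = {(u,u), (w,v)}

The schema corresponds to a generalized confluence (Geach) condition: forall x forall z (x R^2 z -> exists w (x = w & z = w)).
A: fails — uR²v but u ≠ v.
B: fails — w0R²w2 but w0 ≠ w2.
C: fails — 0R²2 but 0 ≠ 2.
D: satisfies the condition.
Valid on: D.

D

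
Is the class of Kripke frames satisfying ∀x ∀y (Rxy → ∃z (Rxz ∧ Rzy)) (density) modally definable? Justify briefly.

Definable; □□r → □r defines it

Yes: it is density, defined by the C4 schema □□r → □r.
Suppose □□r→□r is valid. Take Rxy and set V(r)={w : xR²w}. Then □□r at x, so □r at x, so r at y, i.e. ∃z(Rxz∧Rzy).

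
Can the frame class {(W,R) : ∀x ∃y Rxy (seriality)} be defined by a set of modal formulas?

Definable; □q → ◇q defines it

The condition is seriality. A defining modal formula is □q → ◇q.
Suppose □q→◇q is valid. At any x set V(q)=W. Then □q at x, so ◇q at x, so x has a successor.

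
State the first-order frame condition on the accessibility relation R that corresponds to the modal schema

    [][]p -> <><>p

forall x exists w (x R^2 w & x R^2 w)

This is a Sahlqvist (Geach-type) schema ◇^0□^2p → □^0◇^2p.
Minimal-valuation argument: fix x; take any y with xR^0y and any z with xR^0z. Set V(p) to the set of worlds R-reachable from y in exactly 2 steps. Then □^2p holds at y, so the antecedent holds at x; validity forces ◇^2p at z, giving a w with zR^2w and yR^2w.
First-order correspondent: forall x exists w (x R^2 w & x R^2 w).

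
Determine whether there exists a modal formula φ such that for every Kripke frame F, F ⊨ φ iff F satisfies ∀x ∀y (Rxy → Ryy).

The condition is shift-reflexivity. A defining modal formula is □(□r → r).

Yes — defined by □(□r → r)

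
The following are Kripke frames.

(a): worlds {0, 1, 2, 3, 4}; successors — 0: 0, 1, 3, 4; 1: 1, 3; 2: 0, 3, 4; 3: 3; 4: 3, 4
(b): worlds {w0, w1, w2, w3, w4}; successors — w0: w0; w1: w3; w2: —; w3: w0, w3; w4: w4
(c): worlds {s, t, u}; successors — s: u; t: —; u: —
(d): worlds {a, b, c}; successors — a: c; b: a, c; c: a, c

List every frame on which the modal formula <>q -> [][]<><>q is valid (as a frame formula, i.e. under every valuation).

(c), (d)

This is the axiom for a generalized confluence (Geach) condition; its first-order frame correspondent is forall x forall y forall z ((xRy & x R^2 z) -> exists w (y = w & z R^2 w)).
(a): fails — 0R0, 0R²1 but no w with 0=w and 1R²w.
(b): fails — w1Rw3, w1R²w0 but no w with w3=w and w0R²w.
(c): ✓.
(d): ✓.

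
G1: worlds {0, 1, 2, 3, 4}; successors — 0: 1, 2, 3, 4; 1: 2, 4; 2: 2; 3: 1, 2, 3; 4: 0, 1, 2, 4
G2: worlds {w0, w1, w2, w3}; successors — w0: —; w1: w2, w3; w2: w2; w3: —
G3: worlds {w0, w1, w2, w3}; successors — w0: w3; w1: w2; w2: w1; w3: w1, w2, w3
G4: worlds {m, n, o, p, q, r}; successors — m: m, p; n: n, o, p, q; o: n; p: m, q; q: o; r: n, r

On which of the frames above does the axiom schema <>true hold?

This is the axiom for seriality; its first-order frame correspondent is forall x exists y Rxy.
G1: holds.
G2: fails — world w0 has no successor.
G3: holds.
G4: holds.
Valid on: G1, G3, G4.

G1, G3, G4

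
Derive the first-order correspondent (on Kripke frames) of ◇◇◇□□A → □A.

∀x ∀y ∀z ((xR³y ∧ xRz) → ∃w (yR²w ∧ z = w))

This is a Sahlqvist (Geach-type) schema ◇^3□^2A → □^1◇^0A.
Minimal-valuation argument: fix x; take any y with xR^3y and any z with xR^1z. Set V(A) to the set of worlds R-reachable from y in exactly 2 steps. Then □^2A holds at y, so the antecedent holds at x; validity forces ◇^0A at z, giving a w with zR^0w and yR^2w.
First-order correspondent: ∀x ∀y ∀z ((xR³y ∧ xRz) → ∃w (yR²w ∧ z = w)).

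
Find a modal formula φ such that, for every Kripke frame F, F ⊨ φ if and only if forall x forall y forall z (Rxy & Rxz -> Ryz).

◇q → □◇q

This is the Euclidean property; the standard corresponding axiom is 5: ◇q → □◇q.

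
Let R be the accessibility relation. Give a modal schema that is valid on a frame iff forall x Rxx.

This is reflexivity; the standard corresponding axiom is T: □ψ → ψ.

□ψ → ψ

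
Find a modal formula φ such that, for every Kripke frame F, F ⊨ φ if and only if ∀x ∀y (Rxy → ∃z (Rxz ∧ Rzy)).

□□r → □r

This is density; the standard corresponding axiom is C4: □□r → □r.
Suppose □□r→□r is valid. Take Rxy and set V(r)={w : xR²w}. Then □□r at x, so □r at x, so r at y, i.e. ∃z(Rxz∧Rzy).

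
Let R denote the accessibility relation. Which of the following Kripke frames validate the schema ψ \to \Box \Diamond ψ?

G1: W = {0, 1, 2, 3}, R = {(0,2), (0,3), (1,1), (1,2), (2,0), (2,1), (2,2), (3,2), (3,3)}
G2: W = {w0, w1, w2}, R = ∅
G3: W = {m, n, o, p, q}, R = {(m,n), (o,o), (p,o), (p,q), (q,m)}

G2

This is the axiom for symmetry; its first-order frame correspondent is \forall x \forall y (Rxy \to Ryx).
G1: fails — R32 but not R23.
G2: holds.
G3: fails — Rpo but not Rop.
Valid on: G2.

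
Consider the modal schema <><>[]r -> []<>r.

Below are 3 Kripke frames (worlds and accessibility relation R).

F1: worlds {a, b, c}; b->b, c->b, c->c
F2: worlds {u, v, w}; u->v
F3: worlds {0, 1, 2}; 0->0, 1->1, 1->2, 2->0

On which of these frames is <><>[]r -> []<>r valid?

F1, F2

The schema corresponds to a generalized confluence (Geach) condition: forall x forall y forall z ((x R^2 y & xRz) -> exists w (yRw & zRw)).
F1: condition met.
F2: condition met.
F3: fails — 1R²0, 1R1 but no w with 0Rw and 1Rw.
Valid on: F1, F2.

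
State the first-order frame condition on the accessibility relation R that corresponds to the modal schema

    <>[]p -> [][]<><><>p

This is a Sahlqvist (Geach-type) schema ◇^1□^1p → □^2◇^3p.
First-order correspondent: forall x forall y forall z ((xRy & x R^2 z) -> exists w (yRw & z R^3 w)).

forall x forall y forall z ((xRy & x R^2 z) -> exists w (yRw & z R^3 w))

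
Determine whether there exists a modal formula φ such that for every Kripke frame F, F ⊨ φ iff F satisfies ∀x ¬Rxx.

No — not modally definable

Any modally definable frame class is closed under surjective bounded morphisms.
The 2-cycle (worlds s,t with s→t→s) is irreflexive, and the map sending every world to a single reflexive point • is a surjective bounded morphism (forth: every edge maps to (•,•); back: every world has a successor). So any modal formula valid on the 2-cycle is also valid on the reflexive point, which is not irreflexive.
So the class is not modally definable.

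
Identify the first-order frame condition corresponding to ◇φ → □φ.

Suppose ◇φ→□φ is valid. Take Rxy, Rxz and set V(φ)={y}. Then ◇φ at x, so □φ at x, so φ at z, i.e. z=y.

partial functionality: ∀x ∀y ∀z (Rxy ∧ Rxz → y = z)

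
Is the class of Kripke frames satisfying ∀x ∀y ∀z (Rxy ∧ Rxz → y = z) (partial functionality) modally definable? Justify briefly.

Definable; ◇q → □q defines it

The condition is partial functionality. A defining modal formula is ◇q → □q.
Suppose ◇q→□q is valid. Take Rxy, Rxz and set V(q)={y}. Then ◇q at x, so □q at x, so q at z, i.e. z=y.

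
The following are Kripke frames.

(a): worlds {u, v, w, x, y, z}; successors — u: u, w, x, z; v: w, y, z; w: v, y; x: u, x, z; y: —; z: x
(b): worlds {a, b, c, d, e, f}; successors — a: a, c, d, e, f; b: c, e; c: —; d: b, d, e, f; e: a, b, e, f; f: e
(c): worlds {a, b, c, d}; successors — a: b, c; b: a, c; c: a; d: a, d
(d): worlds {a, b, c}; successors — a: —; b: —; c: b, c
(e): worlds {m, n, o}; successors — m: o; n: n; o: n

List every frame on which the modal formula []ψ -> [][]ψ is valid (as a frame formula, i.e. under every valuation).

This is the axiom for transitivity; its first-order frame correspondent is forall x forall y forall z (Rxy & Ryz -> Rxz).
(a): fails — Ruw and Rwy but not Ruy.
(b): fails — Rde and Rea but not Rda.
(c): fails — Rab and Rba but not Raa.
(d): ✓.
(e): fails — Rmo and Ron but not Rmn.
Valid on: (d).

(d)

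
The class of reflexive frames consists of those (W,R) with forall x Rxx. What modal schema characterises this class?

This is reflexivity; the standard corresponding axiom is T: □s → s.
Suppose □s→s is valid. At any x set V(s)={w : Rxw}. Then □s holds at x, so s holds at x, i.e. Rxx.

□s → s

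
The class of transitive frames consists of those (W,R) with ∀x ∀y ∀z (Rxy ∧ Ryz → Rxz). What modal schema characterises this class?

□q → □□q

A defining formula is □q → □□q (the 4 axiom).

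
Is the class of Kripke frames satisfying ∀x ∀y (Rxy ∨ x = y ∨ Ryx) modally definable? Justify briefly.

Not definable by any modal formula

Modal frame validity is preserved under disjoint unions.
Take 2 disjoint single-world reflexive frames: each is trivially connected, but their disjoint union has 2 worlds with no edge between distinct components, so it is not connected.
Hence connectedness of R is not modally definable.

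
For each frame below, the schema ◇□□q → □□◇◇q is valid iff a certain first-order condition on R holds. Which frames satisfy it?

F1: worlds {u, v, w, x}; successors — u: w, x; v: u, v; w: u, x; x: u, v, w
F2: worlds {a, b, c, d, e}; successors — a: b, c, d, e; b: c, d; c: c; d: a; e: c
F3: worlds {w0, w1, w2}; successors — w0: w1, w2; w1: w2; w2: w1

F1, F2

The schema corresponds to a generalized confluence (Geach) condition: ∀x ∀y ∀z ((xRy ∧ xR²z) → ∃w (yR²w ∧ zR²w)).
F1: satisfies the condition.
F2: satisfies the condition.
F3: fails — w0Rw1, w0R²w2 but no w with w1R²w and w2R²w.
Valid on: F1, F2.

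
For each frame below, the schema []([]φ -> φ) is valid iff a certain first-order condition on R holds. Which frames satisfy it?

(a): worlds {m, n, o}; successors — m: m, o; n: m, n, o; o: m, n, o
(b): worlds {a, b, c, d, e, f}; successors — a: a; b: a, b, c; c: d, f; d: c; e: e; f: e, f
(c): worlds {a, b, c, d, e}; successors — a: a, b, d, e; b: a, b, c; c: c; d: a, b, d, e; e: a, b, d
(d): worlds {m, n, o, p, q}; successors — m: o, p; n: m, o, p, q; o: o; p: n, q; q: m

Frame correspondent (Sahlqvist): forall x forall y (Rxy -> Ryy) — i.e. shift-reflexivity.
(a): satisfies the condition.
(b): fails — Rbc but not Rcc.
(c): fails — Rae but not Ree.
(d): fails — Rpn but not Rnn.
Valid on: (a).

(a)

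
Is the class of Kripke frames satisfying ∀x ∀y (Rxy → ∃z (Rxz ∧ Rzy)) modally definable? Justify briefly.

Yes, by □□p → □p

This is a Sahlqvist condition; the C4 axiom □□p → □p defines it.
Suppose □□p→□p is valid. Take Rxy and set V(p)={w : xR²w}. Then □□p at x, so □p at x, so p at y, i.e. ∃z(Rxz∧Rzy).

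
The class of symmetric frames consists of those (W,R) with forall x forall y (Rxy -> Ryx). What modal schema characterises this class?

A defining formula is q → □◇q (the B axiom).
Suppose q→□◇q is valid. Take Rxy and set V(q)={x}. Then q at x, so □◇q at x, so ◇q at y, so some z with Ryz has q; z=x, i.e. Ryx.

q → □◇q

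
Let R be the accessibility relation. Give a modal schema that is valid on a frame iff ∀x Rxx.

A defining formula is □q → q (the T axiom).

□q → q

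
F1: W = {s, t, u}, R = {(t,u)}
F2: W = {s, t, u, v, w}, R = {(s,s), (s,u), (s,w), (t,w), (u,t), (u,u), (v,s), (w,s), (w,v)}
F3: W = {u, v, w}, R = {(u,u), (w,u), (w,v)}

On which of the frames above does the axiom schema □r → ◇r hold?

This is the axiom for seriality; its first-order frame correspondent is ∀x ∃y Rxy.
F1: fails — world s has no successor.
F2: condition met.
F3: fails — world v has no successor.

F2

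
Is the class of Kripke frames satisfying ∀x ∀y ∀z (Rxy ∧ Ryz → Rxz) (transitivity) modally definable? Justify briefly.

Definable; □r → □□r defines it

The condition is transitivity. A defining modal formula is □r → □□r.
Suppose □r→□□r is valid. Take Rxy, Ryz and set V(r)={w : Rxw}. Then □r at x, so □□r at x, so □r at y, so r at z, i.e. Rxz.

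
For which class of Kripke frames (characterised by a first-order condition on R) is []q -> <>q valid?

Seriality

This is the D axiom.
It corresponds to seriality: forall x exists y Rxy.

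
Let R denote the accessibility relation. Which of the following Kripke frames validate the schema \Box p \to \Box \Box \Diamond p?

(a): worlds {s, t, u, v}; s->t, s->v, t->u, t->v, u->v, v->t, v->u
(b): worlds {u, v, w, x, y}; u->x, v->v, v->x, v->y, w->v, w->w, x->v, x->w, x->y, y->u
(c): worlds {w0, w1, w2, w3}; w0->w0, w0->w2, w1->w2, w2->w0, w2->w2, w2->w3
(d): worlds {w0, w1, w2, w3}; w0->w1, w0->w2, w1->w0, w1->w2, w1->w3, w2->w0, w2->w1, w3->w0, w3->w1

Frame correspondent (Sahlqvist): \forall x \forall z (x R^2 z \to \exists w (xRw \wedge zRw)) — i.e. a generalized confluence (Geach) condition.
(a): fails — vR²u but no w with vRw and uRw.
(b): fails — uR²w but no t with uRt and wRt.
(c): fails — w0R²w3 but no w with w0Rw and w3Rw.
(d): ✓.

(d)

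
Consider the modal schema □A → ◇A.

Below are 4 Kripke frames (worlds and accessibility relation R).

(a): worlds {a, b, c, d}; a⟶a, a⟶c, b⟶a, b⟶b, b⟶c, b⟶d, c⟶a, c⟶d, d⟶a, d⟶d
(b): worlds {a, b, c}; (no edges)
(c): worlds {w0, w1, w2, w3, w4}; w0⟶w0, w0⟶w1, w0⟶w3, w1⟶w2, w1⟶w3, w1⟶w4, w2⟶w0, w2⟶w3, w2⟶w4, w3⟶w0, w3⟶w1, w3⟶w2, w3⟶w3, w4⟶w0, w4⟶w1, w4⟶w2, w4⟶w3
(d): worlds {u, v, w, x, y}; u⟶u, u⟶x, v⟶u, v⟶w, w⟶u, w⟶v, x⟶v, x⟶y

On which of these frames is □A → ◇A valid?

The schema corresponds to seriality: ∀x ∃y Rxy.
(a): holds.
(b): fails — world a has no successor.
(c): holds.
(d): fails — world y has no successor.

(a), (c)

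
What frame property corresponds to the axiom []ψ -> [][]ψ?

Transitivity

This is the 4 axiom.
It corresponds to transitivity: forall x forall y forall z (Rxy & Ryz -> Rxz).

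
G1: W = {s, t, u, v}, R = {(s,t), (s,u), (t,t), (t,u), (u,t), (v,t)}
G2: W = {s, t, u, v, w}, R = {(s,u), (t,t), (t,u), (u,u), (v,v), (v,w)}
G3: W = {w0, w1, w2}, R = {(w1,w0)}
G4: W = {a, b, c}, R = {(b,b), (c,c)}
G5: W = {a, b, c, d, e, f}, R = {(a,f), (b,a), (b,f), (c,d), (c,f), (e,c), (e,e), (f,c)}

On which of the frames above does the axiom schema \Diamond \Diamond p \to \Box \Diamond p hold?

G3, G4

This is the axiom for a generalized confluence (Geach) condition; its first-order frame correspondent is \forall x \forall y \forall z ((x R^2 y \wedge xRz) \to \exists w (y = w \wedge zRw)).
G1: fails — sR²u, sRu but no w with u=w and uRw.
G2: fails — tR²t, tRu but no w* with t=w* and uRw*.
G3: holds.
G4: holds.
G5: fails — bR²c, bRa but no w with c=w and aRw.
Valid on: G3, G4.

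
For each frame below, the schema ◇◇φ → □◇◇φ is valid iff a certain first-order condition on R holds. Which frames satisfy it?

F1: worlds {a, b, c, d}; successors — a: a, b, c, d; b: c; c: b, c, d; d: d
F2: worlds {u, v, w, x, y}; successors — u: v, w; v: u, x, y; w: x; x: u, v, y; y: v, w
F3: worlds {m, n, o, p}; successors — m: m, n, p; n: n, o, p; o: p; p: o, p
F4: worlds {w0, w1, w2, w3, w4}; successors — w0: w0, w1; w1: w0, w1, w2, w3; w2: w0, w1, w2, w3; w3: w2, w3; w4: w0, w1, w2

The schema corresponds to a generalized confluence (Geach) condition: ∀x ∀y ∀z ((xR²y ∧ xRz) → ∃w (y = w ∧ zR²w)).
F1: fails — aR²a, aRb but no w with a=w and bR²w.
F2: fails — uR²x, uRv but no t with x=t and vR²t.
F3: fails — mR²m, mRn but no w with m=w and nR²w.
F4: condition met.

F4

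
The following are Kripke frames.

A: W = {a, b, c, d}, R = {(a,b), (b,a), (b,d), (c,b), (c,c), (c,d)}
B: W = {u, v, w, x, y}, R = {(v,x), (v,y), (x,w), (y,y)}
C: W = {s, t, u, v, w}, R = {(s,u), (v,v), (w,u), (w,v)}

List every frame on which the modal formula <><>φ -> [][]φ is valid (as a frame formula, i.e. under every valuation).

C

The schema corresponds to a generalized confluence (Geach) condition: forall x forall y forall z ((x R^2 y & x R^2 z) -> exists w (y = w & z = w)).
A: fails — aR²a, aR²d but a ≠ d.
B: fails — vR²w, vR²y but w ≠ y.
C: holds.
Valid on: C.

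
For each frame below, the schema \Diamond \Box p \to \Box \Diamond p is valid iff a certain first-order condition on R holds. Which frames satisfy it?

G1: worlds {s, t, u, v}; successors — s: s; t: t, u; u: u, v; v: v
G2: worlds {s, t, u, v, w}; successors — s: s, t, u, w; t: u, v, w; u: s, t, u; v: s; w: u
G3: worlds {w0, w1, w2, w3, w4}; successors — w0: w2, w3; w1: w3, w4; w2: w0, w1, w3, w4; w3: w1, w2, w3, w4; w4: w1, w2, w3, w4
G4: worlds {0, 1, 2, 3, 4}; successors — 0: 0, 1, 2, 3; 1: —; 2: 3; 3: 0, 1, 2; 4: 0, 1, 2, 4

G1, G3

The schema corresponds to convergence: \forall x \forall y \forall z (Rxy \wedge Rxz \to \exists w (Ryw \wedge Rzw)).
G1: condition met.
G2: fails — Rtv and Rtw but v and w have no common successor.
G3: condition met.
G4: fails — R00 and R01 but 0 and 1 have no common successor.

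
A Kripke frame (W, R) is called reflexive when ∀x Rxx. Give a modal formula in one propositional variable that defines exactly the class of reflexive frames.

□ψ → ψ

A defining formula is □ψ → ψ (the T axiom).
Suppose □ψ→ψ is valid. At any x set V(ψ)={w : Rxw}. Then □ψ holds at x, so ψ holds at x, i.e. Rxx.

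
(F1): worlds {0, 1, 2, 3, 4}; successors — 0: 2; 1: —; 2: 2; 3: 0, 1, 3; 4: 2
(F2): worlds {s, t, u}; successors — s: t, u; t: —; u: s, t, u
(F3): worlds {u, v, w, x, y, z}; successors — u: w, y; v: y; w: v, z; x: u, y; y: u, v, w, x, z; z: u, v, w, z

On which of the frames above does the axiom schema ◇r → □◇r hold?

none

The schema corresponds to the Euclidean property: ∀x ∀y ∀z (Rxy ∧ Rxz → Ryz).
(F1): fails — R31 and R31 but not R11.
(F2): fails — Rst and Rsu but not Rtu.
(F3): fails — Ruw and Ruw but not Rww.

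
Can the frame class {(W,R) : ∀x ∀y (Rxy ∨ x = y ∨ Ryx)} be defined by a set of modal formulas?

No — not modally definable

If a class were modally definable it would be closed under disjoint unions (Goldblatt–Thomason).
Take 4 disjoint single-world reflexive frames: each is trivially connected, but their disjoint union has 4 worlds with no edge between distinct components, so it is not connected.
So no modal formula (or set of formulas) defines exactly the connected frames.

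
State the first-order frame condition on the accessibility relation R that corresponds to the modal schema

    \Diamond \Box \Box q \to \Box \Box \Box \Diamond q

\forall x \forall y \forall z ((xRy \wedge x R^3 z) \to \exists w (y R^2 w \wedge zRw))

This is a Sahlqvist (Geach-type) schema ◇^1□^2q → □^3◇^1q.
First-order correspondent: \forall x \forall y \forall z ((xRy \wedge x R^3 z) \to \exists w (y R^2 w \wedge zRw)).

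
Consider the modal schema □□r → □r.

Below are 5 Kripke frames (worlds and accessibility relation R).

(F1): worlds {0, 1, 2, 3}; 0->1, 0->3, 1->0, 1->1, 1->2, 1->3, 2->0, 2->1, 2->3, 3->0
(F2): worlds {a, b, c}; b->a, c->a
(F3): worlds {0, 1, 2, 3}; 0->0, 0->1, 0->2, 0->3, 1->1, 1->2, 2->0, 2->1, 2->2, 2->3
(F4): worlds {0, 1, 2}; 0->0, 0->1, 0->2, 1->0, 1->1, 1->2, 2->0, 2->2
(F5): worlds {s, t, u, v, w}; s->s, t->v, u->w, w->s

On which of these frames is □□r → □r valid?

(F3), (F4)

The schema corresponds to density: ∀x ∀y (Rxy → ∃z (Rxz ∧ Rzy)).
(F1): fails — R30 but no z with R3z and Rz0.
(F2): fails — Rca but no z with Rcz and Rza.
(F3): holds.
(F4): holds.
(F5): fails — Rtv but no z with Rtz and Rzv.
Valid on: (F3), (F4).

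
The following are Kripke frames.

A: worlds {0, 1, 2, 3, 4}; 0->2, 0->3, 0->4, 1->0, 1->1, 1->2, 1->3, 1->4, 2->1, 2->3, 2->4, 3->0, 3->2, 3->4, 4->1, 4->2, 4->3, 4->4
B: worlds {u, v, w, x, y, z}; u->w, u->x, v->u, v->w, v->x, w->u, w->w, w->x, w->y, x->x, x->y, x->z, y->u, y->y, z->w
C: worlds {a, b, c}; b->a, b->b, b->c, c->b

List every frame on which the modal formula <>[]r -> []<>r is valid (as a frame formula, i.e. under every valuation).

The schema corresponds to convergence: forall x forall y forall z (Rxy & Rxz -> exists w (Ryw & Rzw)).
A: condition met.
B: fails — Rwu and Rwy but u and y have no common successor.
C: fails — Rba and Rba but a and a have no common successor.
Valid on: A.

A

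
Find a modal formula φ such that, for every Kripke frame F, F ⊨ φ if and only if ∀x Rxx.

The condition is reflexivity. The T schema □p → p defines it.
Suppose □p→p is valid. At any x set V(p)={w : Rxw}. Then □p holds at x, so p holds at x, i.e. Rxx.

□p → p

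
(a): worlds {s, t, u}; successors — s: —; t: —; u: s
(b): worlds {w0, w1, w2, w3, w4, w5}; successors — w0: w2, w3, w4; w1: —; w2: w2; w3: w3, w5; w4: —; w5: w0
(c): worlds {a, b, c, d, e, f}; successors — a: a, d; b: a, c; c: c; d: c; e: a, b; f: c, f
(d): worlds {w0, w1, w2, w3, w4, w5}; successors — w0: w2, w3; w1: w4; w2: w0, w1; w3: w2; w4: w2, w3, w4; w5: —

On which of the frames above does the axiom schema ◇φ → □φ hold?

Frame correspondent (Sahlqvist): ∀x ∀y ∀z (Rxy ∧ Rxz → y = z) — i.e. partial functionality.
(a): holds.
(b): fails — w0 sees both w2 and w3.
(c): fails — a sees both a and d.
(d): fails — w0 sees both w2 and w3.

(a)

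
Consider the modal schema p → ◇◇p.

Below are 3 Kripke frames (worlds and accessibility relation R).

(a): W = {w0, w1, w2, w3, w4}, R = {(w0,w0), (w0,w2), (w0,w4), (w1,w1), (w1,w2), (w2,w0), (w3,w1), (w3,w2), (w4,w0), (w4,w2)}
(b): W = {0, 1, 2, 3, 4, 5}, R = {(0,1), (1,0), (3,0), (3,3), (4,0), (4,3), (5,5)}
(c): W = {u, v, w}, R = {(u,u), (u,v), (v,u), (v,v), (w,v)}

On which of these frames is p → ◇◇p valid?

none

This is the axiom for a generalized confluence (Geach) condition; its first-order frame correspondent is ∀x ∃w (x = w ∧ xR²w).
(a): fails — at w3 but no w with w3=w and w3R²w.
(b): fails — at 2 but no w with 2=w and 2R²w.
(c): fails — at w but no t with w=t and wR²t.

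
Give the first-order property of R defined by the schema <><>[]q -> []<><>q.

forall x forall y forall z ((x R^2 y & xRz) -> exists w (yRw & z R^2 w))

This is a Sahlqvist (Geach-type) schema ◇^2□^1q → □^1◇^2q.
First-order correspondent: forall x forall y forall z ((x R^2 y & xRz) -> exists w (yRw & z R^2 w)).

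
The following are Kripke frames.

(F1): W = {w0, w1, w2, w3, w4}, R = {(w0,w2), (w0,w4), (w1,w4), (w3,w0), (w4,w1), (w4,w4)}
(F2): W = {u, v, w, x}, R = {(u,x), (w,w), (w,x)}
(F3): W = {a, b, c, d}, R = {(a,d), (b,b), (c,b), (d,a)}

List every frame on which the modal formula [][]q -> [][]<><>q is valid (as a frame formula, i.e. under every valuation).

(F3)

Frame correspondent (Sahlqvist): forall x forall z (x R^2 z -> exists w (x R^2 w & z R^2 w)) — i.e. a generalized confluence (Geach) condition.
(F1): fails — w3R²w2 but no w with w3R²w and w2R²w.
(F2): fails — wR²x but no t with wR²t and xR²t.
(F3): holds.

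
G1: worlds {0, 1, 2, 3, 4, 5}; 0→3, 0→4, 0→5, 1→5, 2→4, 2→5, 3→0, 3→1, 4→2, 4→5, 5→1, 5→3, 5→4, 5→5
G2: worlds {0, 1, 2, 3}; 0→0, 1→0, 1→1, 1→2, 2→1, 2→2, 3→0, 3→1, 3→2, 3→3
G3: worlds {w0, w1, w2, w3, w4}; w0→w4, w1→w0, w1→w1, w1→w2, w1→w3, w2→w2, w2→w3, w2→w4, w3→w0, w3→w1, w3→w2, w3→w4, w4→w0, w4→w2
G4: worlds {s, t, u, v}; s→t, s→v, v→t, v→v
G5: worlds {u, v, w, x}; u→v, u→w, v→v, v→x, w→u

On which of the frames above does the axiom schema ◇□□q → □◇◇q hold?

The schema corresponds to a generalized confluence (Geach) condition: ∀x ∀y ∀z ((xRy ∧ xRz) → ∃w (yR²w ∧ zR²w)).
G1: condition met.
G2: condition met.
G3: condition met.
G4: fails — sRt, sRt but no w with tR²w and tR²w.
G5: fails — vRv, vRx but no t with vR²t and xR²t.
Valid on: G1, G2, G3.

G1, G2, G3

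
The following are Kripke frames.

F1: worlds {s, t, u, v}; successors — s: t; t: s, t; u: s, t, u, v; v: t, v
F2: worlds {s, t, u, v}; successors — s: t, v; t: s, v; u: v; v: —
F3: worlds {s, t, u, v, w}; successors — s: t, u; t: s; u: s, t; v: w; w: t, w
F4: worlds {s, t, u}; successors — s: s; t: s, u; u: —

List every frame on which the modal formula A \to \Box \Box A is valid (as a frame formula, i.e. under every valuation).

none

This is the axiom for a generalized confluence (Geach) condition; its first-order frame correspondent is \forall x \forall z (x R^2 z \to \exists w (x = w \wedge z = w)).
F1: fails — sR²t but s ≠ t.
F2: fails — sR²v but s ≠ v.
F3: fails — sR²t but s ≠ t.
F4: fails — tR²s but t ≠ s.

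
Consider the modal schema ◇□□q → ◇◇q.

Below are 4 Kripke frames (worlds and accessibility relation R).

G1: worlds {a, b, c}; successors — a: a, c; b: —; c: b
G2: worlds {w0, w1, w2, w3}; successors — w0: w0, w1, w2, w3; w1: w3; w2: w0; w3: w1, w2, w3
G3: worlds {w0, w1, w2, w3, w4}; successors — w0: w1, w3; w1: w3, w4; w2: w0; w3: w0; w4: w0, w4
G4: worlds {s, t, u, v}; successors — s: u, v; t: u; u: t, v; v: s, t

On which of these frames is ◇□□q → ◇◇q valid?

This is the axiom for a generalized confluence (Geach) condition; its first-order frame correspondent is ∀x ∀y (xRy → ∃w (yR²w ∧ xR²w)).
G1: fails — aRc but no w with cR²w and aR²w.
G2: satisfies the condition.
G3: fails — w1Rw3 but no w with w3R²w and w1R²w.
G4: satisfies the condition.

G2, G4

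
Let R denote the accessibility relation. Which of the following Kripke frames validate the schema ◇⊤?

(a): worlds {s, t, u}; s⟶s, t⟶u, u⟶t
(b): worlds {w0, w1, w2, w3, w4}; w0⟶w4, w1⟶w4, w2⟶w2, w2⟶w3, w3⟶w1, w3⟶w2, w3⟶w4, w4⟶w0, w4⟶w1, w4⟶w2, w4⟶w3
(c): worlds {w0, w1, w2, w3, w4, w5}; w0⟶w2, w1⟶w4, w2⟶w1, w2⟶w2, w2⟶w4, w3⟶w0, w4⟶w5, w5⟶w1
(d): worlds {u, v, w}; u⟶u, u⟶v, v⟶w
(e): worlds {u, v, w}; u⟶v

(a), (b), (c)

The schema corresponds to seriality: ∀x ∃y Rxy.
(a): holds.
(b): holds.
(c): holds.
(d): fails — world w has no successor.
(e): fails — world v has no successor.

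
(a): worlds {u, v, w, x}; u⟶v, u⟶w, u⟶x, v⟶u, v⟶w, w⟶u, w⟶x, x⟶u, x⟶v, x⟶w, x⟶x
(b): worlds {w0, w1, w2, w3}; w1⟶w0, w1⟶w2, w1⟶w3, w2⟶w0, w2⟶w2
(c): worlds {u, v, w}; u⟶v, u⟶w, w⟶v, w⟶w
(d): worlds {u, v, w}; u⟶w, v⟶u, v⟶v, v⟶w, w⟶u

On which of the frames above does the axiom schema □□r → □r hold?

This is the axiom for density; its first-order frame correspondent is ∀x ∀y (Rxy → ∃z (Rxz ∧ Rzy)).
(a): ✓.
(b): fails — Rw1w3 but no z with Rw1z and Rzw3.
(c): ✓.
(d): fails — Ruw but no z with Ruz and Rzw.
Valid on: (a), (c).

(a), (c)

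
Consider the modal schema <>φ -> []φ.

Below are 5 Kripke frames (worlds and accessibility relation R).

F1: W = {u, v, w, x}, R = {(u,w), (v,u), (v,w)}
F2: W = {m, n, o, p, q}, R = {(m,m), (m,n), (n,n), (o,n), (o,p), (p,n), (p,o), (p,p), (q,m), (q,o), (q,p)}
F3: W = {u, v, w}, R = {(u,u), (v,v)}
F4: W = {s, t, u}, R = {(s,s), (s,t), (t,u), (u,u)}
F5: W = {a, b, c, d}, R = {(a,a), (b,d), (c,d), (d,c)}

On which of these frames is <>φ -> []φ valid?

Frame correspondent (Sahlqvist): forall x forall y forall z (Rxy & Rxz -> y = z) — i.e. partial functionality.
F1: fails — v sees both u and w.
F2: fails — m sees both m and n.
F3: ✓.
F4: fails — s sees both s and t.
F5: ✓.

F3, F5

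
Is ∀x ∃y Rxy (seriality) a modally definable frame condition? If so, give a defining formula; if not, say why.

Definable; □r → ◇r defines it

This is a Sahlqvist condition; the D axiom □r → ◇r defines it.
Suppose □r→◇r is valid. At any x set V(r)=W. Then □r at x, so ◇r at x, so x has a successor.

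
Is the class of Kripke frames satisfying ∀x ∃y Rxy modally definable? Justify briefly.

Definable; □q → ◇q defines it

Yes: it is seriality, defined by the D schema □q → ◇q.
Suppose □q→◇q is valid. At any x set V(q)=W. Then □q at x, so ◇q at x, so x has a successor.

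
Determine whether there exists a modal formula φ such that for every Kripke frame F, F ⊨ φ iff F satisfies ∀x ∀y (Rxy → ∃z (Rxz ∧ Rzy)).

Yes, by □□q → □q

Yes: it is density, defined by the C4 schema □□q → □q.
Suppose □□q→□q is valid. Take Rxy and set V(q)={w : xR²w}. Then □□q at x, so □q at x, so q at y, i.e. ∃z(Rxz∧Rzy).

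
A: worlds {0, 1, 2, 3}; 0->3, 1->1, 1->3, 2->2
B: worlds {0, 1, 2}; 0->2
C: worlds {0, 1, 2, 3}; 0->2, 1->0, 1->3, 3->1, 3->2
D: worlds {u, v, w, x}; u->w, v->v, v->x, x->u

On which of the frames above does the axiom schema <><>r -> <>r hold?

This is the axiom for transitivity; its first-order frame correspondent is forall x forall y forall z (Rxy & Ryz -> Rxz).
A: condition met.
B: condition met.
C: fails — R10 and R02 but not R12.
D: fails — Rvx and Rxu but not Rvu.

A, B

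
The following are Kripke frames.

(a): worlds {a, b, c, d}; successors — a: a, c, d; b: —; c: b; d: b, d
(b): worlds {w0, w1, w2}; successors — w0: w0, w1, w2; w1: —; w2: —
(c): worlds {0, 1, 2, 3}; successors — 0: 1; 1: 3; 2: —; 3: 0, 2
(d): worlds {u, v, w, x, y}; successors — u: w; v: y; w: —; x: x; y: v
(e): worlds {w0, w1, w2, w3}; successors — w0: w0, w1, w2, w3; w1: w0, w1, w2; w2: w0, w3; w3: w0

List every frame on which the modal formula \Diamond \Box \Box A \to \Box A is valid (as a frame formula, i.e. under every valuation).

The schema corresponds to a generalized confluence (Geach) condition: \forall x \forall y \forall z ((xRy \wedge xRz) \to \exists w (y R^2 w \wedge z = w)).
(a): fails — aRc, aRa but no w with cR²w and a=w.
(b): fails — w0Rw1, w0Rw0 but no w with w1R²w and w0=w.
(c): fails — 0R1, 0R1 but no w with 1R²w and 1=w.
(d): fails — uRw, uRw but no t with wR²t and w=t.
(e): holds.
Valid on: (e).

(e)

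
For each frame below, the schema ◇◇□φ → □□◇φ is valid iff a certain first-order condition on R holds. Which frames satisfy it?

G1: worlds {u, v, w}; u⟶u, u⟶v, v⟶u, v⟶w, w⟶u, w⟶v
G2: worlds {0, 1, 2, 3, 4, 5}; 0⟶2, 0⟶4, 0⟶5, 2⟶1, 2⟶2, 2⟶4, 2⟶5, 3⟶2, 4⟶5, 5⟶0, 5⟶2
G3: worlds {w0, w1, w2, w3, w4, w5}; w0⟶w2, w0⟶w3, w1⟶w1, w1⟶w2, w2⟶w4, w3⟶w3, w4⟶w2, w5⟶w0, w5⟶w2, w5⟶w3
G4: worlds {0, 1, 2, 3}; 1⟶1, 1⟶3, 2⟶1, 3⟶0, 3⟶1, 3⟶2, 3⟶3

Frame correspondent (Sahlqvist): ∀x ∀y ∀z ((xR²y ∧ xR²z) → ∃w (yRw ∧ zRw)) — i.e. a generalized confluence (Geach) condition.
G1: satisfies the condition.
G2: fails — 0R²0, 0R²1 but no w with 0Rw and 1Rw.
G3: fails — w0R²w3, w0R²w4 but no w with w3Rw and w4Rw.
G4: fails — 1R²0, 1R²0 but no w with 0Rw and 0Rw.
Valid on: G1.

G1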